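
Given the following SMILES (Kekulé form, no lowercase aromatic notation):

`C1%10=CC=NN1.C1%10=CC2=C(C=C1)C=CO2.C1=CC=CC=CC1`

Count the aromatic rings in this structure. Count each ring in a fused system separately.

3

The SMILES encodes a five-membered ring with two adjacent nitrogens (one bearing H, one in a double bond) and two double bonds; a six-membered carbon ring with three alternating C=C double bonds, fused to a five-membered ring containing one oxygen and two C=C double bonds; a seven-membered carbon ring with three C=C double bonds and one sp³ carbon.
The 5-membered ring with two adjacent nitrogens (one N–H, one =N–) is planar and fully conjugated; 2 ring double bonds (4 π electrons) plus a heteroatom lone pair (2) give 6 π electrons. That satisfies 4n+2 with n=1, so it is aromatic (pyrazole).
The fused 6/5-membered bicyclic (with one oxygen) is a single π system with 9 sp² atoms and 10 π electrons from ring double bonds plus a heteroatom lone pair. 10 = 4(2)+2, so the system is aromatic and both rings count as aromatic (benzofuran).
The 7-membered ring has one sp³ carbon, so it is not fully conjugated — not aromatic (cycloheptatriene).
3 of the 4 rings are aromatic. Total: 3.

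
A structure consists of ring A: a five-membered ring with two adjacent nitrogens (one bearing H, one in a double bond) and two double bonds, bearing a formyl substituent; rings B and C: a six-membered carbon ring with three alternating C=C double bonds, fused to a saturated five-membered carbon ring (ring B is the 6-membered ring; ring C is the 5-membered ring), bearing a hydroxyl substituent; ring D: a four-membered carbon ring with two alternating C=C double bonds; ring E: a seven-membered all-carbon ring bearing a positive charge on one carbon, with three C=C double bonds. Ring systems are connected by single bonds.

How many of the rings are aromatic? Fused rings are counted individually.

Ring A is fully conjugated (every ring atom contributes a p orbital); 2 ring double bonds (4 π electrons) plus a heteroatom lone pair (2) give 6 π electrons. 6 = 4(1)+2, so ring A is aromatic (pyrazole).
Ring B has a continuous p-orbital overlap around the ring; 3 ring double bonds give 6 π electrons. Since 6 = 4n+2 (n=1), ring B is aromatic (benzene ring).
Ring C has three sp³ carbons, so it is not fully conjugated — not aromatic (cyclopentane ring).
Ring D has only sp² ring atoms; a planar conformation would have a fully conjugated π system of 4 electrons. But 4 = 4(1), which is 4n not 4n+2, so ring D is not aromatic (cyclobutadiene) — cyclobutadiene is antiaromatic and distorts to a rectangle.
Ring E has a continuous p-orbital overlap around the ring; 3 ring double bonds (6 π electrons) plus the carbocation's empty p orbital (0, but keeps the ring conjugated) give 6 π electrons. That satisfies 4n+2 with n=1, so ring E is aromatic (tropylium cation).
Aromatic: A, B, E. Total: 3.

3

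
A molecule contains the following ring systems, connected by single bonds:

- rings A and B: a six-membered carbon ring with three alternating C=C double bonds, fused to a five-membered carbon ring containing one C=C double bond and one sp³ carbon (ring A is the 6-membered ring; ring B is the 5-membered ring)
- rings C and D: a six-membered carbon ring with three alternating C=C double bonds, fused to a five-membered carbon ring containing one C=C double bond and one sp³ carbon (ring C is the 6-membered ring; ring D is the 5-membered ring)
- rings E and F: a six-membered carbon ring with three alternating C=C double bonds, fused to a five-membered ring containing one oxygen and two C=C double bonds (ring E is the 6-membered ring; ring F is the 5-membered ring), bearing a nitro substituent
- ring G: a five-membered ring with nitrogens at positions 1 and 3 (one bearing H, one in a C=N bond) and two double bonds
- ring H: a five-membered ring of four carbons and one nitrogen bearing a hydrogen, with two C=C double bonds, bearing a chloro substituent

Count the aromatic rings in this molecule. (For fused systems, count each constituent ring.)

Ring A is planar and fully conjugated; 3 ring double bonds give 6 π electrons. 6 = 4(1)+2, so ring A is aromatic (benzene ring).
Ring B has one sp³ carbon, so it is not fully conjugated — not aromatic (cyclopentene ring).
Ring C is fully conjugated (every ring atom contributes a p orbital); 3 ring double bonds give 6 π electrons. That satisfies 4n+2 with n=1, so ring C is aromatic (benzene ring).
Ring D has one sp³ carbon, so it is not fully conjugated — not aromatic (cyclopentene ring).
Rings E and F form a fused bicyclic system (with one oxygen) with 9 sp² atoms and 10 π electrons from ring double bonds plus a heteroatom lone pair. 10 = 4(2)+2, so the system is aromatic and both rings count as aromatic (benzofuran).
Ring G is fully conjugated (every ring atom contributes a p orbital); 2 ring double bonds (4 π electrons) plus a heteroatom lone pair (2) give 6 π electrons. That satisfies 4n+2 with n=1, so ring G is aromatic (imidazole).
Ring H is planar and fully conjugated; 2 ring double bonds (4 π electrons) plus a heteroatom lone pair (2) give 6 π electrons. 6 = 4(1)+2, so ring H is aromatic (pyrrole).
Aromatic: A, C, E, F, G, H. Total: 6.

6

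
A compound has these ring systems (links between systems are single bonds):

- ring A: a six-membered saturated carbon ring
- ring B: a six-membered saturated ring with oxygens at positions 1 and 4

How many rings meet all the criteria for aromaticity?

0

Ring A has only sp³ atoms, so it is not fully conjugated — not aromatic (cyclohexane).
Ring B has only sp³ atoms, so it is not fully conjugated — not aromatic (1,4-dioxane).
No ring is aromatic. Total: 0.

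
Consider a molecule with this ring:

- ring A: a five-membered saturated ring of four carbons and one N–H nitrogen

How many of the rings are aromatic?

Ring A has only sp³ atoms, so it is not fully conjugated — not aromatic (pyrrolidine).

0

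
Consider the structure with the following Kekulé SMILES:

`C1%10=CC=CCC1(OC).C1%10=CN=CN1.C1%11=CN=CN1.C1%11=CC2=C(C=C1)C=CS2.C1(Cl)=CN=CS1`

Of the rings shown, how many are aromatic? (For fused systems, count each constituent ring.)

The SMILES encodes a six-membered carbon ring with two conjugated C=C double bonds and two sp³ carbons; a five-membered ring with nitrogens at positions 1 and 3 (one bearing H, one in a C=N bond) and two double bonds; a five-membered ring with nitrogens at positions 1 and 3 (one bearing H, one in a C=N bond) and two double bonds; a six-membered carbon ring with three alternating C=C double bonds, fused to a five-membered ring containing one sulfur and two C=C double bonds; a five-membered ring with a sulfur at position 1 and a nitrogen at position 3 (in a C=N bond), with two double bonds.
The 6-membered ring has two sp³ carbons, so it is not fully conjugated — not aromatic (1,3-cyclohexadiene).
The 5-membered ring with two nitrogens (one N–H, one =N–) has a continuous p-orbital overlap around the ring; 2 ring double bonds (4 π electrons) plus a heteroatom lone pair (2) give 6 π electrons. 6 = 4(1)+2, so it is aromatic (imidazole).
The second 5-membered ring with two nitrogens (one N–H, one =N–) is fully conjugated (every ring atom contributes a p orbital); 2 ring double bonds (4 π electrons) plus a heteroatom lone pair (2) give 6 π electrons. Since 6 = 4n+2 (n=1), it is aromatic (imidazole).
The fused 6/5-membered bicyclic (with one sulfur) is a single π system with 9 sp² atoms and 10 π electrons from ring double bonds plus a heteroatom lone pair. 10 = 4(2)+2, so the system is aromatic and both rings count as aromatic (benzothiophene).
The 5-membered ring with one sulfur and one =N– has a continuous p-orbital overlap around the ring; 2 ring double bonds (4 π electrons) plus a heteroatom lone pair (2) give 6 π electrons. That satisfies 4n+2 with n=1, so it is aromatic (thiazole).
5 of the 6 rings are aromatic. Total: 5.

5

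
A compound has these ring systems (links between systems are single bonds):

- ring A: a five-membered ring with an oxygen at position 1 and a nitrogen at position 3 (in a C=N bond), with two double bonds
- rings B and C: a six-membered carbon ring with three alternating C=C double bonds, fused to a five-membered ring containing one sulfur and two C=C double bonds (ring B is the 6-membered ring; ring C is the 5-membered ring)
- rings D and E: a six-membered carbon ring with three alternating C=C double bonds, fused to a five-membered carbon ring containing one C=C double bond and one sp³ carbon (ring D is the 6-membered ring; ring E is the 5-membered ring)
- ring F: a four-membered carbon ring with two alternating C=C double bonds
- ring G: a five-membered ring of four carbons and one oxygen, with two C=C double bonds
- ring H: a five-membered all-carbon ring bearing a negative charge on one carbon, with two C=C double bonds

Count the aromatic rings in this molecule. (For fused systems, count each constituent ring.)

6

Ring A has a continuous p-orbital overlap around the ring; 2 ring double bonds (4 π electrons) plus a heteroatom lone pair (2) give 6 π electrons. Since 6 = 4n+2 (n=1), ring A is aromatic (oxazole).
Rings B and C form a fused bicyclic system (with one sulfur) with 9 sp² atoms and 10 π electrons from ring double bonds plus a heteroatom lone pair. 10 = 4(2)+2, so the system is aromatic and both rings count as aromatic (benzothiophene).
Ring D has a continuous p-orbital overlap around the ring; 3 ring double bonds give 6 π electrons. Since 6 = 4n+2 (n=1), ring D is aromatic (benzene ring).
Ring E has one sp³ carbon, so it is not fully conjugated — not aromatic (cyclopentene ring).
Ring F has only sp² ring atoms; a planar conformation would have a fully conjugated π system of 4 electrons. But 4 = 4(1), which is 4n not 4n+2, so ring F is not aromatic (cyclobutadiene) — cyclobutadiene is antiaromatic and distorts to a rectangle.
Ring G is fully conjugated (every ring atom contributes a p orbital); 2 ring double bonds (4 π electrons) plus a heteroatom lone pair (2) give 6 π electrons. That satisfies 4n+2 with n=1, so ring G is aromatic (furan).
Ring H is planar and fully conjugated; 2 ring double bonds (4 π electrons) plus the carbanion lone pair (2) give 6 π electrons. That satisfies 4n+2 with n=1, so ring H is aromatic (cyclopentadienyl anion).
Aromatic: A, B, C, D, G, H. Total: 6.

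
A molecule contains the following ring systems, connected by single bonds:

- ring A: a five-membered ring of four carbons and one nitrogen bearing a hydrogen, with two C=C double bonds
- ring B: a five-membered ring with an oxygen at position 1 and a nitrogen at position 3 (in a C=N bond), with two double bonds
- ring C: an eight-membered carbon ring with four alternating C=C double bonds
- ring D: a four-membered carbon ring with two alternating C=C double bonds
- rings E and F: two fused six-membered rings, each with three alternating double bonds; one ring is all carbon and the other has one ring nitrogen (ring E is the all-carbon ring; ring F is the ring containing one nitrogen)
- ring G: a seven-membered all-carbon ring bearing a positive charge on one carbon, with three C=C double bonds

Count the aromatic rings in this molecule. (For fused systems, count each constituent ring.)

Ring A is fully conjugated (every ring atom contributes a p orbital); 2 ring double bonds (4 π electrons) plus a heteroatom lone pair (2) give 6 π electrons. That satisfies 4n+2 with n=1, so ring A is aromatic (pyrrole).
Ring B is planar and fully conjugated; 2 ring double bonds (4 π electrons) plus a heteroatom lone pair (2) give 6 π electrons. Since 6 = 4n+2 (n=1), ring B is aromatic (oxazole).
Ring C has only sp² ring atoms; a planar conformation would have a fully conjugated π system of 8 electrons. But 8 = 4(2), which is 4n not 4n+2, so ring C is not aromatic (cyclooctatetraene) — cyclooctatetraene distorts into a non-planar tub to avoid antiaromaticity.
Ring D has only sp² ring atoms; a planar conformation would have a fully conjugated π system of 4 electrons. But 4 = 4(1), which is 4n not 4n+2, so ring D is not aromatic (cyclobutadiene) — cyclobutadiene is antiaromatic and distorts to a rectangle.
Rings E and F form a fused bicyclic system (with one nitrogen) with 10 sp² atoms and 10 π electrons from ring double bonds. 10 = 4(2)+2, so the system is aromatic and both rings count as aromatic (quinoline).
Ring G is planar and fully conjugated; 3 ring double bonds (6 π electrons) plus the carbocation's empty p orbital (0, but keeps the ring conjugated) give 6 π electrons. Since 6 = 4n+2 (n=1), ring G is aromatic (tropylium cation).
Aromatic: A, B, E, F, G. Total: 5.

5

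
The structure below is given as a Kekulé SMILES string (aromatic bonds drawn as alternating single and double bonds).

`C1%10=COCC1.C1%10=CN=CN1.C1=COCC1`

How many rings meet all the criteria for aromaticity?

1

The SMILES encodes a five-membered ring of four carbons and one oxygen, with one C=C double bond and two sp³ carbons; a five-membered ring with nitrogens at positions 1 and 3 (one bearing H, one in a C=N bond) and two double bonds; a five-membered ring of four carbons and one oxygen, with one C=C double bond and two sp³ carbons.
The 5-membered ring with one oxygen has two sp³ carbons, so it is not fully conjugated — not aromatic (2,3-dihydrofuran).
The 5-membered ring with two nitrogens (one N–H, one =N–) is planar and fully conjugated; 2 ring double bonds (4 π electrons) plus a heteroatom lone pair (2) give 6 π electrons. Since 6 = 4n+2 (n=1), it is aromatic (imidazole).
The second 5-membered ring with one oxygen has two sp³ carbons, so it is not fully conjugated — not aromatic (2,3-dihydrofuran).
1 of the 3 rings is aromatic. Total: 1.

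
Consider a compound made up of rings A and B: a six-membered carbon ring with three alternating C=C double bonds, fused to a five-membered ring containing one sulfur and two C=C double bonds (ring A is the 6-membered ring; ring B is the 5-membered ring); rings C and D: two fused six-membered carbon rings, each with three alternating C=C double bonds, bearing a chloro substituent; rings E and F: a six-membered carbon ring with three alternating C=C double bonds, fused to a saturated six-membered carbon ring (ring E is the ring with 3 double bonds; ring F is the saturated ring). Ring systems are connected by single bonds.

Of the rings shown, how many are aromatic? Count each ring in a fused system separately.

Rings A and B form a fused bicyclic system (with one sulfur) with 9 sp² atoms and 10 π electrons from ring double bonds plus a heteroatom lone pair. 10 = 4(2)+2, so the system is aromatic and both rings count as aromatic (benzothiophene).
Rings C and D form a fused bicyclic system with 10 sp² atoms and 10 π electrons from ring double bonds. 10 = 4(2)+2, so the system is aromatic and both rings count as aromatic (naphthalene).
Ring E is fully conjugated (every ring atom contributes a p orbital); 3 ring double bonds give 6 π electrons. Since 6 = 4n+2 (n=1), ring E is aromatic (benzene ring).
Ring F has four sp³ carbons, so it is not fully conjugated — not aromatic (cyclohexane ring).
Aromatic: A, B, C, D, E. Total: 5.

5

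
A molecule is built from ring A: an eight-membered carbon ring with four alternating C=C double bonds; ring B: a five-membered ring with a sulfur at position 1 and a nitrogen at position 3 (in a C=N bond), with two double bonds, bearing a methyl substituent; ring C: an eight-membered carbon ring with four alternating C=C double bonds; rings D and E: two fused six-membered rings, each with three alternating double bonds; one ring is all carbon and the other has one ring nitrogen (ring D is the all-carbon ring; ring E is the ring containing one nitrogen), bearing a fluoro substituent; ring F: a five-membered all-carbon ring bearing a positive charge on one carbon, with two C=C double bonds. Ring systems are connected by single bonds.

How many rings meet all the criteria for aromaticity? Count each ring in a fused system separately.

3

Ring A has only sp² ring atoms; a planar conformation would have a fully conjugated π system of 8 electrons. But 8 = 4(2), which is 4n not 4n+2, so ring A is not aromatic (cyclooctatetraene) — cyclooctatetraene distorts into a non-planar tub to avoid antiaromaticity.
Ring B is planar and fully conjugated; 2 ring double bonds (4 π electrons) plus a heteroatom lone pair (2) give 6 π electrons. 6 = 4(1)+2, so ring B is aromatic (thiazole).
Ring C has only sp² ring atoms; a planar conformation would have a fully conjugated π system of 8 electrons. But 8 = 4(2), which is 4n not 4n+2, so ring C is not aromatic (cyclooctatetraene) — cyclooctatetraene distorts into a non-planar tub to avoid antiaromaticity.
Rings D and E form a fused bicyclic system (with one nitrogen) with 10 sp² atoms and 10 π electrons from ring double bonds. 10 = 4(2)+2, so the system is aromatic and both rings count as aromatic (quinoline).
Ring F has only sp² ring atoms; a planar conformation would have a fully conjugated π system of 4 electrons. But 4 = 4(1), which is 4n not 4n+2, so ring F is not aromatic (cyclopentadienyl cation).
Aromatic: B, D, E. Total: 3.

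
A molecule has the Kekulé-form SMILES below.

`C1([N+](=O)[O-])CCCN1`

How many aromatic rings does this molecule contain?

0

The SMILES encodes a five-membered saturated ring of four carbons and one N–H nitrogen.
The 5-membered ring with one N–H has only sp³ atoms, so it is not fully conjugated — not aromatic (pyrrolidine).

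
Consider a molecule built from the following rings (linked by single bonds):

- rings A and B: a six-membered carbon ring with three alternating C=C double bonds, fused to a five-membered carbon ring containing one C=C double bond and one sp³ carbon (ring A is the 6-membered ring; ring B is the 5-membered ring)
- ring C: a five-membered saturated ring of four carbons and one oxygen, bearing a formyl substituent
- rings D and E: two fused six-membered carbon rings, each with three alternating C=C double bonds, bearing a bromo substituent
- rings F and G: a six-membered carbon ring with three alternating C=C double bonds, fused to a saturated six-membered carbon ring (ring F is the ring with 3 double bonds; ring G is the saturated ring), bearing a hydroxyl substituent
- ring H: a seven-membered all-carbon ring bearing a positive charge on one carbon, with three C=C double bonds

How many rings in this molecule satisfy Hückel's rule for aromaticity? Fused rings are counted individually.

Ring A is fully conjugated (every ring atom contributes a p orbital); 3 ring double bonds give 6 π electrons. Since 6 = 4n+2 (n=1), ring A is aromatic (benzene ring).
Ring B has one sp³ carbon, so it is not fully conjugated — not aromatic (cyclopentene ring).
Ring C has only sp³ atoms, so it is not fully conjugated — not aromatic (tetrahydrofuran).
Rings D and E form a fused bicyclic system with 10 sp² atoms and 10 π electrons from ring double bonds. 10 = 4(2)+2, so the system is aromatic and both rings count as aromatic (naphthalene).
Ring F is planar and fully conjugated; 3 ring double bonds give 6 π electrons. Since 6 = 4n+2 (n=1), ring F is aromatic (benzene ring).
Ring G has four sp³ carbons, so it is not fully conjugated — not aromatic (cyclohexane ring).
Ring H has a continuous p-orbital overlap around the ring; 3 ring double bonds (6 π electrons) plus the carbocation's empty p orbital (0, but keeps the ring conjugated) give 6 π electrons. Since 6 = 4n+2 (n=1), ring H is aromatic (tropylium cation).
Aromatic: A, D, E, F, H. Total: 5.

5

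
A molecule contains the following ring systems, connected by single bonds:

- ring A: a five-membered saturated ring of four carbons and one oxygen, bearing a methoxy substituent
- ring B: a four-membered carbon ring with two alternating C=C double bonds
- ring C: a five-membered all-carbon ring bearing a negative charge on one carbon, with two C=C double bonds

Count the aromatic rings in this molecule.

Ring A has only sp³ atoms, so it is not fully conjugated — not aromatic (tetrahydrofuran).
Ring B has only sp² ring atoms; a planar conformation would have a fully conjugated π system of 4 electrons. But 4 = 4(1), which is 4n not 4n+2, so ring B is not aromatic (cyclobutadiene) — cyclobutadiene is antiaromatic and distorts to a rectangle.
Ring C is planar and fully conjugated; 2 ring double bonds (4 π electrons) plus the carbanion lone pair (2) give 6 π electrons. That satisfies 4n+2 with n=1, so ring C is aromatic (cyclopentadienyl anion).
Aromatic: C. Total: 1.

1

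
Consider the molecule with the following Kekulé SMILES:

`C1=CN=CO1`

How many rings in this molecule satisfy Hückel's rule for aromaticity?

1

The SMILES encodes a five-membered ring with an oxygen at position 1 and a nitrogen at position 3 (in a C=N bond), with two double bonds.
The 5-membered ring with one oxygen and one =N– is planar and fully conjugated; 2 ring double bonds (4 π electrons) plus a heteroatom lone pair (2) give 6 π electrons. That satisfies 4n+2 with n=1, so it is aromatic (oxazole).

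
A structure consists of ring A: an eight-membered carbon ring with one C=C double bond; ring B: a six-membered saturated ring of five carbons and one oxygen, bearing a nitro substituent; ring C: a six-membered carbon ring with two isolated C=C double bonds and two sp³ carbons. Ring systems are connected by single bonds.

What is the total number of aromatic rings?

0

Ring A has six sp³ carbons, so it is not fully conjugated — not aromatic (cyclooctene).
Ring B has only sp³ atoms, so it is not fully conjugated — not aromatic (tetrahydropyran).
Ring C has two sp³ carbons, so it is not fully conjugated — not aromatic (1,4-cyclohexadiene).
No ring is aromatic. Total: 0.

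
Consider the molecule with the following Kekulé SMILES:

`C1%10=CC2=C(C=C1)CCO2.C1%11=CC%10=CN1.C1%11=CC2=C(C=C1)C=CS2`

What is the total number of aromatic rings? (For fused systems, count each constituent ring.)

4

The SMILES encodes a six-membered carbon ring with three alternating C=C double bonds, fused to a five-membered ring containing one oxygen and two sp³ carbons; a five-membered ring of four carbons and one nitrogen bearing a hydrogen, with two C=C double bonds; a six-membered carbon ring with three alternating C=C double bonds, fused to a five-membered ring containing one sulfur and two C=C double bonds.
The 6-membered ring is planar and fully conjugated; 3 ring double bonds give 6 π electrons. Since 6 = 4n+2 (n=1), it is aromatic (benzene ring).
The 5-membered ring with one oxygen has two sp³ carbons, so it is not fully conjugated — not aromatic (oxolane ring).
The 5-membered ring with one N–H is fully conjugated (every ring atom contributes a p orbital); 2 ring double bonds (4 π electrons) plus a heteroatom lone pair (2) give 6 π electrons. That satisfies 4n+2 with n=1, so it is aromatic (pyrrole).
The fused 6/5-membered bicyclic (with one sulfur) is a single π system with 9 sp² atoms and 10 π electrons from ring double bonds plus a heteroatom lone pair. 10 = 4(2)+2, so the system is aromatic and both rings count as aromatic (benzothiophene).
4 of the 5 rings are aromatic. Total: 4.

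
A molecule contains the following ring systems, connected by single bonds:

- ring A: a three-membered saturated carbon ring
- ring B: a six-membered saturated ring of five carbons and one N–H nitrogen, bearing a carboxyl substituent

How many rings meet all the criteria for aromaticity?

0

Ring A has only sp³ atoms, so it is not fully conjugated — not aromatic (cyclopropane).
Ring B has only sp³ atoms, so it is not fully conjugated — not aromatic (piperidine).
No ring is aromatic. Total: 0.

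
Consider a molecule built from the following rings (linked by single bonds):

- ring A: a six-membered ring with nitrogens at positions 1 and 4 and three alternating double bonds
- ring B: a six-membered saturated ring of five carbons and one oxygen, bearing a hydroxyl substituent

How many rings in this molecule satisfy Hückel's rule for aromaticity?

Ring A is fully conjugated (every ring atom contributes a p orbital); 3 ring double bonds give 6 π electrons. 6 = 4(1)+2, so ring A is aromatic (pyrazine).
Ring B has only sp³ atoms, so it is not fully conjugated — not aromatic (tetrahydropyran).
Aromatic: A. Total: 1.

1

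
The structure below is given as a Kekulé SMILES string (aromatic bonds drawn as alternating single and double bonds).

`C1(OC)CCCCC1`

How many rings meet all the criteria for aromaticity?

The SMILES encodes a six-membered saturated carbon ring.
The 6-membered ring has only sp³ atoms, so it is not fully conjugated — not aromatic (cyclohexane).

0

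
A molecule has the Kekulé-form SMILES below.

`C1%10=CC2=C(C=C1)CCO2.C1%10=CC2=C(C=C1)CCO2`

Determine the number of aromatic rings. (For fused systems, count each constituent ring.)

2

The SMILES encodes a six-membered carbon ring with three alternating C=C double bonds, fused to a five-membered ring containing one oxygen and two sp³ carbons; a six-membered carbon ring with three alternating C=C double bonds, fused to a five-membered ring containing one oxygen and two sp³ carbons.
The 6-membered ring is fully conjugated (every ring atom contributes a p orbital); 3 ring double bonds give 6 π electrons. That satisfies 4n+2 with n=1, so it is aromatic (benzene ring).
The 5-membered ring with one oxygen has two sp³ carbons, so it is not fully conjugated — not aromatic (oxolane ring).
The second 6-membered ring has a continuous p-orbital overlap around the ring; 3 ring double bonds give 6 π electrons. 6 = 4(1)+2, so it is aromatic (benzene ring).
The second 5-membered ring with one oxygen has two sp³ carbons, so it is not fully conjugated — not aromatic (oxolane ring).
2 of the 4 rings are aromatic. Total: 2.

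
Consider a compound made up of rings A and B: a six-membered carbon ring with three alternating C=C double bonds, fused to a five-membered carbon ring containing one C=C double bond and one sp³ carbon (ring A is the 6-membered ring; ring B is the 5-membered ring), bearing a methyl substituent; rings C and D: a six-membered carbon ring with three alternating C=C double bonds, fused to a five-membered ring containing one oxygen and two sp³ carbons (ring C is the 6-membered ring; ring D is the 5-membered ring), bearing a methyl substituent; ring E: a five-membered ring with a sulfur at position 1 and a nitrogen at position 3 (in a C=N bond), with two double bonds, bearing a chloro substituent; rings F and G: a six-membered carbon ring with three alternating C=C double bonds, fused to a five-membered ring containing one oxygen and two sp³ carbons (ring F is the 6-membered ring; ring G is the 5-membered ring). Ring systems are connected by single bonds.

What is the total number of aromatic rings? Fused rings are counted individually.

4

Ring A is planar and fully conjugated; 3 ring double bonds give 6 π electrons. Since 6 = 4n+2 (n=1), ring A is aromatic (benzene ring).
Ring B has one sp³ carbon, so it is not fully conjugated — not aromatic (cyclopentene ring).
Ring C is planar and fully conjugated; 3 ring double bonds give 6 π electrons. 6 = 4(1)+2, so ring C is aromatic (benzene ring).
Ring D has two sp³ carbons, so it is not fully conjugated — not aromatic (oxolane ring).
Ring E is fully conjugated (every ring atom contributes a p orbital); 2 ring double bonds (4 π electrons) plus a heteroatom lone pair (2) give 6 π electrons. Since 6 = 4n+2 (n=1), ring E is aromatic (thiazole).
Ring F is planar and fully conjugated; 3 ring double bonds give 6 π electrons. 6 = 4(1)+2, so ring F is aromatic (benzene ring).
Ring G has two sp³ carbons, so it is not fully conjugated — not aromatic (oxolane ring).
Aromatic: A, C, E, F. Total: 4.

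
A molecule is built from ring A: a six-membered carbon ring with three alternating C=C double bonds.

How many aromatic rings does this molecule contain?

Ring A is planar and fully conjugated; 3 ring double bonds give 6 π electrons. Since 6 = 4n+2 (n=1), ring A is aromatic (benzene).

1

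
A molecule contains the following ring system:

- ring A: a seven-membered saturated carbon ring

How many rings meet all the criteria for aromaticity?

Ring A has only sp³ atoms, so it is not fully conjugated — not aromatic (cycloheptane).

0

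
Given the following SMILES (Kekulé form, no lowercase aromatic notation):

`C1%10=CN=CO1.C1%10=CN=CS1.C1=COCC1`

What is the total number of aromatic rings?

2

The SMILES encodes a five-membered ring with an oxygen at position 1 and a nitrogen at position 3 (in a C=N bond), with two double bonds; a five-membered ring with a sulfur at position 1 and a nitrogen at position 3 (in a C=N bond), with two double bonds; a five-membered ring of four carbons and one oxygen, with one C=C double bond and two sp³ carbons.
The 5-membered ring with one oxygen and one =N– is planar and fully conjugated; 2 ring double bonds (4 π electrons) plus a heteroatom lone pair (2) give 6 π electrons. That satisfies 4n+2 with n=1, so it is aromatic (oxazole).
The 5-membered ring with one sulfur and one =N– is planar and fully conjugated; 2 ring double bonds (4 π electrons) plus a heteroatom lone pair (2) give 6 π electrons. Since 6 = 4n+2 (n=1), it is aromatic (thiazole).
The 5-membered ring with one oxygen has two sp³ carbons, so it is not fully conjugated — not aromatic (2,3-dihydrofuran).
2 of the 3 rings are aromatic. Total: 2.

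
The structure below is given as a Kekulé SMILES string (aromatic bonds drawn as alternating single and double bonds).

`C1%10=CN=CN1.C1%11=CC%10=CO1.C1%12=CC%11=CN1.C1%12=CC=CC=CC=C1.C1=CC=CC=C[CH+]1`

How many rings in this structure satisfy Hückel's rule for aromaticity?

4

The SMILES encodes a five-membered ring with nitrogens at positions 1 and 3 (one bearing H, one in a C=N bond) and two double bonds; a five-membered ring of four carbons and one oxygen, with two C=C double bonds; a five-membered ring of four carbons and one nitrogen bearing a hydrogen, with two C=C double bonds; an eight-membered carbon ring with four alternating C=C double bonds; a seven-membered all-carbon ring bearing a positive charge on one carbon, with three C=C double bonds.
The 5-membered ring with two nitrogens (one N–H, one =N–) is planar and fully conjugated; 2 ring double bonds (4 π electrons) plus a heteroatom lone pair (2) give 6 π electrons. Since 6 = 4n+2 (n=1), it is aromatic (imidazole).
The 5-membered ring with one oxygen is fully conjugated (every ring atom contributes a p orbital); 2 ring double bonds (4 π electrons) plus a heteroatom lone pair (2) give 6 π electrons. That satisfies 4n+2 with n=1, so it is aromatic (furan).
The 5-membered ring with one N–H is fully conjugated (every ring atom contributes a p orbital); 2 ring double bonds (4 π electrons) plus a heteroatom lone pair (2) give 6 π electrons. 6 = 4(1)+2, so it is aromatic (pyrrole).
The 8-membered ring has only sp² ring atoms; a planar conformation would have a fully conjugated π system of 8 electrons. But 8 = 4(2), which is 4n not 4n+2, so it is not aromatic (cyclooctatetraene) — cyclooctatetraene distorts into a non-planar tub to avoid antiaromaticity.
The 7-membered ring is planar and fully conjugated; 3 ring double bonds (6 π electrons) plus the carbocation's empty p orbital (0, but keeps the ring conjugated) give 6 π electrons. That satisfies 4n+2 with n=1, so it is aromatic (tropylium cation).
4 of the 5 rings are aromatic. Total: 4.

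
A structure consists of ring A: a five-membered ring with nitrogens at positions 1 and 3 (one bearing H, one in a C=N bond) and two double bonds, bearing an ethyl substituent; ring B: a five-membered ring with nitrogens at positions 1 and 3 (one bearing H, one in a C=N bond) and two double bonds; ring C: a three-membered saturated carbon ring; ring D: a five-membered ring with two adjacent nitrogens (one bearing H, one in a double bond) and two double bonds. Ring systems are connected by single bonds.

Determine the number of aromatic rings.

Ring A has a continuous p-orbital overlap around the ring; 2 ring double bonds (4 π electrons) plus a heteroatom lone pair (2) give 6 π electrons. Since 6 = 4n+2 (n=1), ring A is aromatic (imidazole).
Ring B has a continuous p-orbital overlap around the ring; 2 ring double bonds (4 π electrons) plus a heteroatom lone pair (2) give 6 π electrons. That satisfies 4n+2 with n=1, so ring B is aromatic (imidazole).
Ring C has only sp³ atoms, so it is not fully conjugated — not aromatic (cyclopropane).
Ring D is planar and fully conjugated; 2 ring double bonds (4 π electrons) plus a heteroatom lone pair (2) give 6 π electrons. Since 6 = 4n+2 (n=1), ring D is aromatic (pyrazole).
Aromatic: A, B, D. Total: 3.

3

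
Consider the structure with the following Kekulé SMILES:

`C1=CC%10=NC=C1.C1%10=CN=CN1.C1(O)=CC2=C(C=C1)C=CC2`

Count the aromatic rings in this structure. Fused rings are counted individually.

The SMILES encodes a six-membered ring of five carbons and one nitrogen with three alternating double bonds; a five-membered ring with nitrogens at positions 1 and 3 (one bearing H, one in a C=N bond) and two double bonds; a six-membered carbon ring with three alternating C=C double bonds, fused to a five-membered carbon ring containing one C=C double bond and one sp³ carbon.
The 6-membered ring with one nitrogen is planar and fully conjugated; 3 ring double bonds give 6 π electrons. That satisfies 4n+2 with n=1, so it is aromatic (pyridine).
The 5-membered ring with two nitrogens (one N–H, one =N–) is planar and fully conjugated; 2 ring double bonds (4 π electrons) plus a heteroatom lone pair (2) give 6 π electrons. 6 = 4(1)+2, so it is aromatic (imidazole).
The 6-membered ring is planar and fully conjugated; 3 ring double bonds give 6 π electrons. That satisfies 4n+2 with n=1, so it is aromatic (benzene ring).
The 5-membered ring has one sp³ carbon, so it is not fully conjugated — not aromatic (cyclopentene ring).
3 of the 4 rings are aromatic. Total: 3.

3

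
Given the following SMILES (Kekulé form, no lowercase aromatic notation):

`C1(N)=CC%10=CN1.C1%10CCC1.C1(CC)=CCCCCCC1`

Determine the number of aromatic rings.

The SMILES encodes a five-membered ring of four carbons and one nitrogen bearing a hydrogen, with two C=C double bonds; a four-membered saturated carbon ring; an eight-membered carbon ring with one C=C double bond.
The 5-membered ring with one N–H has a continuous p-orbital overlap around the ring; 2 ring double bonds (4 π electrons) plus a heteroatom lone pair (2) give 6 π electrons. Since 6 = 4n+2 (n=1), it is aromatic (pyrrole).
The 4-membered ring has only sp³ atoms, so it is not fully conjugated — not aromatic (cyclobutane).
The 8-membered ring has six sp³ carbons, so it is not fully conjugated — not aromatic (cyclooctene).
1 of the 3 rings is aromatic. Total: 1.

1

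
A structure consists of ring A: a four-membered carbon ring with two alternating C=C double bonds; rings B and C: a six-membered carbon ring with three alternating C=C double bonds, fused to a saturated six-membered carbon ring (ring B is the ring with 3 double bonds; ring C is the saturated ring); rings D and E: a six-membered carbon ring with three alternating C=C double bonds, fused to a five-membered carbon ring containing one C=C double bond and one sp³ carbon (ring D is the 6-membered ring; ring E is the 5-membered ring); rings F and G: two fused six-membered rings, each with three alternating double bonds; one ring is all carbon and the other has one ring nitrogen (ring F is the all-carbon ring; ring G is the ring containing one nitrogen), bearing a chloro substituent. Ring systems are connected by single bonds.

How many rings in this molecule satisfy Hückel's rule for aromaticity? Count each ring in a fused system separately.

4

Ring A has only sp² ring atoms; a planar conformation would have a fully conjugated π system of 4 electrons. But 4 = 4(1), which is 4n not 4n+2, so ring A is not aromatic (cyclobutadiene) — cyclobutadiene is antiaromatic and distorts to a rectangle.
Ring B is fully conjugated (every ring atom contributes a p orbital); 3 ring double bonds give 6 π electrons. 6 = 4(1)+2, so ring B is aromatic (benzene ring).
Ring C has four sp³ carbons, so it is not fully conjugated — not aromatic (cyclohexane ring).
Ring D is planar and fully conjugated; 3 ring double bonds give 6 π electrons. That satisfies 4n+2 with n=1, so ring D is aromatic (benzene ring).
Ring E has one sp³ carbon, so it is not fully conjugated — not aromatic (cyclopentene ring).
Rings F and G form a fused bicyclic system (with one nitrogen) with 10 sp² atoms and 10 π electrons from ring double bonds. 10 = 4(2)+2, so the system is aromatic and both rings count as aromatic (quinoline).
Aromatic: B, D, F, G. Total: 4.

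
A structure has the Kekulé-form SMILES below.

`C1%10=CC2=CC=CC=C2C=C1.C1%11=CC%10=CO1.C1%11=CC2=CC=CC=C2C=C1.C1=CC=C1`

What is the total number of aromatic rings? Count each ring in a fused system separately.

5

The SMILES encodes two fused six-membered carbon rings, each with three alternating C=C double bonds; a five-membered ring of four carbons and one oxygen, with two C=C double bonds; two fused six-membered carbon rings, each with three alternating C=C double bonds; a four-membered carbon ring with two alternating C=C double bonds.
The fused 6/6-membered bicyclic is a single π system with 10 sp² atoms and 10 π electrons from ring double bonds. 10 = 4(2)+2, so the system is aromatic and both rings count as aromatic (naphthalene).
The 5-membered ring with one oxygen is fully conjugated (every ring atom contributes a p orbital); 2 ring double bonds (4 π electrons) plus a heteroatom lone pair (2) give 6 π electrons. Since 6 = 4n+2 (n=1), it is aromatic (furan).
The fused 6/6-membered bicyclic is a single π system with 10 sp² atoms and 10 π electrons from ring double bonds. 10 = 4(2)+2, so the system is aromatic and both rings count as aromatic (naphthalene).
The 4-membered ring has only sp² ring atoms; a planar conformation would have a fully conjugated π system of 4 electrons. But 4 = 4(1), which is 4n not 4n+2, so it is not aromatic (cyclobutadiene) — cyclobutadiene is antiaromatic and distorts to a rectangle.
5 of the 6 rings are aromatic. Total: 5.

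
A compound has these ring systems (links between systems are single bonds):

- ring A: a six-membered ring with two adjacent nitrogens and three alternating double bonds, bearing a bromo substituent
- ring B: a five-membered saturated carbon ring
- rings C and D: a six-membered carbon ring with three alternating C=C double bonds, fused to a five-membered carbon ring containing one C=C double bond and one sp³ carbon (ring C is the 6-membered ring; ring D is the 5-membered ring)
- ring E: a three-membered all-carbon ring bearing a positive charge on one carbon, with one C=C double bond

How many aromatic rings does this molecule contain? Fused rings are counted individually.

3

Ring A is planar and fully conjugated; 3 ring double bonds give 6 π electrons. 6 = 4(1)+2, so ring A is aromatic (pyridazine).
Ring B has only sp³ atoms, so it is not fully conjugated — not aromatic (cyclopentane).
Ring C is fully conjugated (every ring atom contributes a p orbital); 3 ring double bonds give 6 π electrons. Since 6 = 4n+2 (n=1), ring C is aromatic (benzene ring).
Ring D has one sp³ carbon, so it is not fully conjugated — not aromatic (cyclopentene ring).
Ring E is planar and fully conjugated; 1 ring double bond (2 π electrons) plus the carbocation's empty p orbital (0, but keeps the ring conjugated) give 2 π electrons. 2 = 4(0)+2, so ring E is aromatic (cyclopropenyl cation).
Aromatic: A, C, E. Total: 3.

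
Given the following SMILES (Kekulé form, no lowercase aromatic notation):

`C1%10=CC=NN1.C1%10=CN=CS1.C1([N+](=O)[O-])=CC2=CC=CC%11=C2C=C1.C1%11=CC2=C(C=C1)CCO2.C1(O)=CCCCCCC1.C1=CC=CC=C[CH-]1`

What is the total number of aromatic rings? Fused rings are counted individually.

5

The SMILES encodes a five-membered ring with two adjacent nitrogens (one bearing H, one in a double bond) and two double bonds; a five-membered ring with a sulfur at position 1 and a nitrogen at position 3 (in a C=N bond), with two double bonds; two fused six-membered carbon rings, each with three alternating C=C double bonds; a six-membered carbon ring with three alternating C=C double bonds, fused to a five-membered ring containing one oxygen and two sp³ carbons; an eight-membered carbon ring with one C=C double bond; a seven-membered all-carbon ring bearing a negative charge on one carbon, with three C=C double bonds.
The 5-membered ring with two adjacent nitrogens (one N–H, one =N–) is fully conjugated (every ring atom contributes a p orbital); 2 ring double bonds (4 π electrons) plus a heteroatom lone pair (2) give 6 π electrons. That satisfies 4n+2 with n=1, so it is aromatic (pyrazole).
The 5-membered ring with one sulfur and one =N– has a continuous p-orbital overlap around the ring; 2 ring double bonds (4 π electrons) plus a heteroatom lone pair (2) give 6 π electrons. That satisfies 4n+2 with n=1, so it is aromatic (thiazole).
The fused 6/6-membered bicyclic is a single π system with 10 sp² atoms and 10 π electrons from ring double bonds. 10 = 4(2)+2, so the system is aromatic and both rings count as aromatic (naphthalene).
The 6-membered ring has a continuous p-orbital overlap around the ring; 3 ring double bonds give 6 π electrons. That satisfies 4n+2 with n=1, so it is aromatic (benzene ring).
The 5-membered ring with one oxygen has two sp³ carbons, so it is not fully conjugated — not aromatic (oxolane ring).
The 8-membered ring has six sp³ carbons, so it is not fully conjugated — not aromatic (cyclooctene).
The 7-membered ring has only sp² ring atoms; a planar conformation would have a fully conjugated π system of 8 electrons. But 8 = 4(2), which is 4n not 4n+2, so it is not aromatic (cycloheptatrienyl anion).
5 of the 8 rings are aromatic. Total: 5.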